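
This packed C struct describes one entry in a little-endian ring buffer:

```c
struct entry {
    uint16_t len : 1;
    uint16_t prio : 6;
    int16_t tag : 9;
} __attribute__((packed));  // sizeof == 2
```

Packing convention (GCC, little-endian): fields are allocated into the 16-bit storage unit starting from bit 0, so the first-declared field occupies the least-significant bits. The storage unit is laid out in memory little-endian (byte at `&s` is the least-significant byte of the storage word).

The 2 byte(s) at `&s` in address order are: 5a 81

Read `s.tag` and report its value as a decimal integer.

-254

[0]=0x5a [1]=0x81 (little-endian) → word 0x815a
len:1 @ bit 0 → (0x815a>>0)&0x1 = 0x0
prio:6 @ bit 1 → (0x815a>>1)&0x3f = 0x2d
tag:9 @ bit 7 → (0x815a>>7)&0x1ff = 0x102  ←
tag signed 9b, MSB=1: 258 - 512 = -254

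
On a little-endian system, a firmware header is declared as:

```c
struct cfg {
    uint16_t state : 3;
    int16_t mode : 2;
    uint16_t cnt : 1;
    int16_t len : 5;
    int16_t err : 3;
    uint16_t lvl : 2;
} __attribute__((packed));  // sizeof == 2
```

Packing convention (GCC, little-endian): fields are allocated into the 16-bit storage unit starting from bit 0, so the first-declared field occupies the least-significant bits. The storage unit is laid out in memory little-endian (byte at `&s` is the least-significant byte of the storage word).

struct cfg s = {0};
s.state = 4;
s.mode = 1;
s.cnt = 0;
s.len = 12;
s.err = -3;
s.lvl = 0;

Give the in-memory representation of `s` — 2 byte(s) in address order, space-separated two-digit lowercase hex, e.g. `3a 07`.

0c 2b

state:3 = 4 → 0x4 << 0 → word 0x0004
mode:2 = 1 → 0x1 << 3 → word 0x000c
cnt:1 = 0 → 0x0 << 5 → word 0x000c
len:5 = 12 → 0xc << 6 → word 0x030c
err:3 = -3 → 0x5 << 11 → word 0x2b0c
lvl:2 = 0 → 0x0 << 14 → word 0x2b0c
word = 0x2b0c → little-endian bytes:
  [0]=0x0c  [1]=0x2b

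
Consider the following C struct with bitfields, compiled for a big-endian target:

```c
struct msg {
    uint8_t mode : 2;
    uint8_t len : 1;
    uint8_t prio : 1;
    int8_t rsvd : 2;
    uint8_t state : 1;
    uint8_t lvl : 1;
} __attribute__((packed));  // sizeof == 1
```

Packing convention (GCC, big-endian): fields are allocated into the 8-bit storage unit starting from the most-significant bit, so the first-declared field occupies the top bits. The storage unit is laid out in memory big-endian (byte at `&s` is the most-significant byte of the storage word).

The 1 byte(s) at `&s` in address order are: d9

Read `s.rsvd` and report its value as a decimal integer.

[0]=0xd9 (big-endian) → word 0xd9
mode [6+:2] = (word>>6) & 0x3 = 3
len [5+:1] = (word>>5) & 0x1 = 0
prio [4+:1] = (word>>4) & 0x1 = 1
rsvd [2+:2] = (word>>2) & 0x3 = 2  ←
state [1+:1] = (word>>1) & 0x1 = 0
lvl [0+:1] = (word>>0) & 0x1 = 1
rsvd signed 2b, MSB=1: 2 - 4 = -2

-2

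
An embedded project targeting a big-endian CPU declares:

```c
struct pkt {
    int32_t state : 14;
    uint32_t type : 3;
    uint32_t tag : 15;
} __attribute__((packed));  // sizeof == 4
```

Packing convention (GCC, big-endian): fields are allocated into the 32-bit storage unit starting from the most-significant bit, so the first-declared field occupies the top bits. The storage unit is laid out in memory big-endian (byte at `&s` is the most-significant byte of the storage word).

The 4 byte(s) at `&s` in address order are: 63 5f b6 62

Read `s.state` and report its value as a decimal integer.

[0]=0x63 [1]=0x5f [2]=0xb6 [3]=0x62 (big-endian) → word 0x635fb662
state:14 @ bit 18 → (0x635fb662>>18)&0x3fff = 0x18d7  ←
type:3 @ bit 15 → (0x635fb662>>15)&0x7 = 0x7
tag:15 @ bit 0 → (0x635fb662>>0)&0x7fff = 0x3662
state signed 14b, MSB=0: value = 6359

6359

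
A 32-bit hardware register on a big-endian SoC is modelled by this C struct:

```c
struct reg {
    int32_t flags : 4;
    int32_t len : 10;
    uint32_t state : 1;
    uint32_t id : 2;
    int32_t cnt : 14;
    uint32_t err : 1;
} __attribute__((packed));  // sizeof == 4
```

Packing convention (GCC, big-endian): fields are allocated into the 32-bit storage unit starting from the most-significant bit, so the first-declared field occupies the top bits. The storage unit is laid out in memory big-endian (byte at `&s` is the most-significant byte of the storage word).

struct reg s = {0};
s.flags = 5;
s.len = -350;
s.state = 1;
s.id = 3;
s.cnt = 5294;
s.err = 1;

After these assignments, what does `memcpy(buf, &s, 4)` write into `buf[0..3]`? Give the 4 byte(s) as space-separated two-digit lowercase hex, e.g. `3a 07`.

[28+:4] flags=5 & 0xf = 0x5; word=0x50000000
[18+:10] len=-350 & 0x3ff = 0x2a2; word=0x5a880000
[17+:1] state=1 & 0x1 = 0x1; word=0x5a8a0000
[15+:2] id=3 & 0x3 = 0x3; word=0x5a8b8000
[1+:14] cnt=5294 & 0x3fff = 0x14ae; word=0x5a8ba95c
[0+:1] err=1 & 0x1 = 0x1; word=0x5a8ba95d
word = 0x5a8ba95d → big-endian bytes:
  [0]=0x5a  [1]=0x8b  [2]=0xa9  [3]=0x5d

5a 8b a9 5d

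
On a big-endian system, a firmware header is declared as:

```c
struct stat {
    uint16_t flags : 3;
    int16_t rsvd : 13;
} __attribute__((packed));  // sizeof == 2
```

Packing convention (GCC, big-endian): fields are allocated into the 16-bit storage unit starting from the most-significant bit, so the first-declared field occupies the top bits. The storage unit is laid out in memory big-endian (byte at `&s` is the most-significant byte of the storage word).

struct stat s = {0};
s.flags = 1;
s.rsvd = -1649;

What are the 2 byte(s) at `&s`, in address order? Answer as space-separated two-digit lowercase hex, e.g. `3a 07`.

flags (3b) val=1 bits=0x1 at bit 13: 0x2000
rsvd (13b) val=-1649 bits=0x198f at bit 0: 0x398f
word = 0x398f → big-endian bytes:
  [0]=0x39  [1]=0x8f

39 8f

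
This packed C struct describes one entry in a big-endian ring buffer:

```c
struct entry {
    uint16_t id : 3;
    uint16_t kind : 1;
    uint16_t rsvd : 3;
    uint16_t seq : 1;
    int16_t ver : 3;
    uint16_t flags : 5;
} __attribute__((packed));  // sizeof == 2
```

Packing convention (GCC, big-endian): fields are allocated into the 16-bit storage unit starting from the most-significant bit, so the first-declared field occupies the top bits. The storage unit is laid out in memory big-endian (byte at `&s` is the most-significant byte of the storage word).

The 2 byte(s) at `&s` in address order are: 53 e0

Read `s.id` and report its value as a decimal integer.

2

[0]=0x53 [1]=0xe0 (big-endian) → word 0x53e0
id [13+:3] = (word>>13) & 0x7 = 2  ←
kind [12+:1] = (word>>12) & 0x1 = 1
rsvd [9+:3] = (word>>9) & 0x7 = 1
seq [8+:1] = (word>>8) & 0x1 = 1
ver [5+:3] = (word>>5) & 0x7 = 7
flags [0+:5] = (word>>0) & 0x1f = 0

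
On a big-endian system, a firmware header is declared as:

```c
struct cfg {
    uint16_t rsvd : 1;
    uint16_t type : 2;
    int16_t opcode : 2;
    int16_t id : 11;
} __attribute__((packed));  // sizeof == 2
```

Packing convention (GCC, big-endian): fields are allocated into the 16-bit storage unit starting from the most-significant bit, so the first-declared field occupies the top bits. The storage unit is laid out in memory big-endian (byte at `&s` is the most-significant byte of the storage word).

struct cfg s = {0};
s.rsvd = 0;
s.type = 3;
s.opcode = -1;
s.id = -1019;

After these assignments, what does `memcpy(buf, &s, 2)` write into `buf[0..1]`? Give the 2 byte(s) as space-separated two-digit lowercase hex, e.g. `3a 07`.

7c 05

[15+:1] rsvd=0 & 0x1 = 0x0; word=0x0000
[13+:2] type=3 & 0x3 = 0x3; word=0x6000
[11+:2] opcode=-1 & 0x3 = 0x3; word=0x7800
[0+:11] id=-1019 & 0x7ff = 0x405; word=0x7c05
word = 0x7c05 → big-endian bytes:
  [0]=0x7c  [1]=0x05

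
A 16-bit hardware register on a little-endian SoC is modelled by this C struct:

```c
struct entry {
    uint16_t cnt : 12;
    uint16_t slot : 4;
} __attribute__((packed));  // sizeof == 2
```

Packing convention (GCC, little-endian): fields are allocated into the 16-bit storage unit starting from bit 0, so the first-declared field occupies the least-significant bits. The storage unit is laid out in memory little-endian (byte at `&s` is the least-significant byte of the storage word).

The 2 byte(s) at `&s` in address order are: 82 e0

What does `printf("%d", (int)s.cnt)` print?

[0]=0x82 [1]=0xe0 (little-endian) → word 0xe082
cnt:12 @ bit 0 → (0xe082>>0)&0xfff = 0x82  ←
slot:4 @ bit 12 → (0xe082>>12)&0xf = 0xe

130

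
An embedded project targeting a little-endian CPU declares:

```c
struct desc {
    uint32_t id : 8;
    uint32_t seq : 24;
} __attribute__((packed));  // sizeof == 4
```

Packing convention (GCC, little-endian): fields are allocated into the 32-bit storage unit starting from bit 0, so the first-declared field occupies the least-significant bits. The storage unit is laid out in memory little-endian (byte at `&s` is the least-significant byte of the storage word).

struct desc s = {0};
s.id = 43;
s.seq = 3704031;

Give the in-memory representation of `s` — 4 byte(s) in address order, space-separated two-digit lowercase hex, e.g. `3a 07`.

id:8 = 43 → 0x2b << 0 → word 0x0000002b
seq:24 = 3704031 → 0x3884df << 8 → word 0x3884df2b
word = 0x3884df2b → little-endian bytes:
  [0]=0x2b  [1]=0xdf  [2]=0x84  [3]=0x38

2b df 84 38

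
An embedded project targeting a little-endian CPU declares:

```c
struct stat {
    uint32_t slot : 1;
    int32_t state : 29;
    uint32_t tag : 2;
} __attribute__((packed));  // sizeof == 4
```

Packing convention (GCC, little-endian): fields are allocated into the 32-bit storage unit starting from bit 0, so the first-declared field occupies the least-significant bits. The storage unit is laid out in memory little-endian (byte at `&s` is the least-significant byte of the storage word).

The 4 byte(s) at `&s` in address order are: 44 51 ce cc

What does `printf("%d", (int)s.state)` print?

107423906

[0]=0x44 [1]=0x51 [2]=0xce [3]=0xcc (little-endian) → word 0xccce5144
slot [0+:1] = (word>>0) & 0x1 = 0
state [1+:29] = (word>>1) & 0x1fffffff = 107423906  ←
tag [30+:2] = (word>>30) & 0x3 = 3
state signed 29b, MSB=0: value = 107423906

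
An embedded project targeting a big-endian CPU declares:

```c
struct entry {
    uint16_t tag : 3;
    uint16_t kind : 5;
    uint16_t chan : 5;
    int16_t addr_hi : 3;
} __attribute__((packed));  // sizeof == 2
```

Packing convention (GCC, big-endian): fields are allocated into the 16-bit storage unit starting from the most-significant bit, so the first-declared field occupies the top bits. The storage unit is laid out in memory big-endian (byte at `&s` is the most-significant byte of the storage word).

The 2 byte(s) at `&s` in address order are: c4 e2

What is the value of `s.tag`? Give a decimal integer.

[0]=0xc4 [1]=0xe2 (big-endian) → word 0xc4e2
tag [13+:3] = (word>>13) & 0x7 = 6  ←
kind [8+:5] = (word>>8) & 0x1f = 4
chan [3+:5] = (word>>3) & 0x1f = 28
addr_hi [0+:3] = (word>>0) & 0x7 = 2

6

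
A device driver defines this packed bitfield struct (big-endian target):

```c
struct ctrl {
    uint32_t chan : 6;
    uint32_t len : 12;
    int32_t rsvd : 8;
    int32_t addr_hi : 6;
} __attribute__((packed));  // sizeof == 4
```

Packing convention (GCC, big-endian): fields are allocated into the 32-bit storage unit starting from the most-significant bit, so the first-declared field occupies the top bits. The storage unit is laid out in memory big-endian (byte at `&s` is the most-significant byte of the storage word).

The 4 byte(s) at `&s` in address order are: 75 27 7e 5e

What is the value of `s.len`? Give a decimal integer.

1181

[0]=0x75 [1]=0x27 [2]=0x7e [3]=0x5e (big-endian) → word 0x75277e5e
chan [26+:6] = (word>>26) & 0x3f = 29
len [14+:12] = (word>>14) & 0xfff = 1181  ←
rsvd [6+:8] = (word>>6) & 0xff = 249
addr_hi [0+:6] = (word>>0) & 0x3f = 30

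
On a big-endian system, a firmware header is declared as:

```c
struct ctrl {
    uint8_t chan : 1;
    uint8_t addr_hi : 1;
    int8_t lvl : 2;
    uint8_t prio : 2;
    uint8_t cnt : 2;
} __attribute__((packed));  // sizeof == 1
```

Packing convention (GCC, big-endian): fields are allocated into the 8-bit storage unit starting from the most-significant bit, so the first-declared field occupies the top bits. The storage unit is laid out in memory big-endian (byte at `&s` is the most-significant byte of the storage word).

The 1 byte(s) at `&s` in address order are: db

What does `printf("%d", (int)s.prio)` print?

[0]=0xdb (big-endian) → word 0xdb
chan [7+:1] = (word>>7) & 0x1 = 1
addr_hi [6+:1] = (word>>6) & 0x1 = 1
lvl [4+:2] = (word>>4) & 0x3 = 1
prio [2+:2] = (word>>2) & 0x3 = 2  ←
cnt [0+:2] = (word>>0) & 0x3 = 3

2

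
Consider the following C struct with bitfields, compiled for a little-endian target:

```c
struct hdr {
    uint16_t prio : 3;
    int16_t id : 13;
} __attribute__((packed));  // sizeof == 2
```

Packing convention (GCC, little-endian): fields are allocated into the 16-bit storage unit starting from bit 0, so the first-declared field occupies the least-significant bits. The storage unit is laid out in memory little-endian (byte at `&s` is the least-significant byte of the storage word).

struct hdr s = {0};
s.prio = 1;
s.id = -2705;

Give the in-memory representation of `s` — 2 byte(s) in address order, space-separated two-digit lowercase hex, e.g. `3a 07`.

[0+:3] prio=1 & 0x7 = 0x1; word=0x0001
[3+:13] id=-2705 & 0x1fff = 0x156f; word=0xab79
word = 0xab79 → little-endian bytes:
  [0]=0x79  [1]=0xab

79 ab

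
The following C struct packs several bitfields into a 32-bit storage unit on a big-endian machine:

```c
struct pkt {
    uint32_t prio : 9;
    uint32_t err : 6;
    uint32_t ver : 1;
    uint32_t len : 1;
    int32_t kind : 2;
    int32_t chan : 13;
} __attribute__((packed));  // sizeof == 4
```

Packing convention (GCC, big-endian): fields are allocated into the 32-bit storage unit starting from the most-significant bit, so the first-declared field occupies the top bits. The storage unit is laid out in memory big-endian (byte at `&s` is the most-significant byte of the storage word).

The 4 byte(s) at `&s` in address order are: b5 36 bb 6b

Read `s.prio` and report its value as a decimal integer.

[0]=0xb5 [1]=0x36 [2]=0xbb [3]=0x6b (big-endian) → word 0xb536bb6b
prio [23+:9] = (word>>23) & 0x1ff = 362  ←
err [17+:6] = (word>>17) & 0x3f = 27
ver [16+:1] = (word>>16) & 0x1 = 0
len [15+:1] = (word>>15) & 0x1 = 1
kind [13+:2] = (word>>13) & 0x3 = 1
chan [0+:13] = (word>>0) & 0x1fff = 7019

362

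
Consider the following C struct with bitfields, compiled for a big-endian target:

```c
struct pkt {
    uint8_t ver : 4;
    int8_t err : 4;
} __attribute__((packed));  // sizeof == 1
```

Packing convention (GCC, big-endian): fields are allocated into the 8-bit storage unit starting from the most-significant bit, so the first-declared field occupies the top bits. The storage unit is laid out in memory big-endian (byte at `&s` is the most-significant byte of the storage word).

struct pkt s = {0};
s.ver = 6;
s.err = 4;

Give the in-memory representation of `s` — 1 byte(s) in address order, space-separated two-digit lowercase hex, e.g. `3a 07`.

64

[4+:4] ver=6 & 0xf = 0x6; word=0x60
[0+:4] err=4 & 0xf = 0x4; word=0x64
word = 0x64 → big-endian bytes:
  [0]=0x64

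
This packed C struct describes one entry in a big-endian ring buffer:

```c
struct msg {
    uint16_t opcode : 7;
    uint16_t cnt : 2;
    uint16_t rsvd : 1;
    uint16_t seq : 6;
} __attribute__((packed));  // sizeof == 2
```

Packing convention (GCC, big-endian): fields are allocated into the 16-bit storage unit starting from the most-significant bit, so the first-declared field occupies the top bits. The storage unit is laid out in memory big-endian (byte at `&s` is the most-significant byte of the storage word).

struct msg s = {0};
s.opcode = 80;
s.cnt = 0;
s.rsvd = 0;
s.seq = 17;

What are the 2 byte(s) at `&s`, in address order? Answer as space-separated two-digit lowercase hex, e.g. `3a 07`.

opcode:7 = 80 → 0x50 << 9 → word 0xa000
cnt:2 = 0 → 0x0 << 7 → word 0xa000
rsvd:1 = 0 → 0x0 << 6 → word 0xa000
seq:6 = 17 → 0x11 << 0 → word 0xa011
word = 0xa011 → big-endian bytes:
  [0]=0xa0  [1]=0x11

a0 11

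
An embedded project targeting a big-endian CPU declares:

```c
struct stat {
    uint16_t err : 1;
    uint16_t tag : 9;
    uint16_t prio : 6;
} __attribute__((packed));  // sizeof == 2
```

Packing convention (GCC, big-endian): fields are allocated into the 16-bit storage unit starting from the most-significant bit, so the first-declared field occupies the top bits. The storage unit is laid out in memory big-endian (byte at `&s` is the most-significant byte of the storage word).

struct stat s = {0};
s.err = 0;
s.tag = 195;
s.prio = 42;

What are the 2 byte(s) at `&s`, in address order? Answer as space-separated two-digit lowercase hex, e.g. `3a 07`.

30 ea

[15+:1] err=0 & 0x1 = 0x0; word=0x0000
[6+:9] tag=195 & 0x1ff = 0xc3; word=0x30c0
[0+:6] prio=42 & 0x3f = 0x2a; word=0x30ea
word = 0x30ea → big-endian bytes:
  [0]=0x30  [1]=0xea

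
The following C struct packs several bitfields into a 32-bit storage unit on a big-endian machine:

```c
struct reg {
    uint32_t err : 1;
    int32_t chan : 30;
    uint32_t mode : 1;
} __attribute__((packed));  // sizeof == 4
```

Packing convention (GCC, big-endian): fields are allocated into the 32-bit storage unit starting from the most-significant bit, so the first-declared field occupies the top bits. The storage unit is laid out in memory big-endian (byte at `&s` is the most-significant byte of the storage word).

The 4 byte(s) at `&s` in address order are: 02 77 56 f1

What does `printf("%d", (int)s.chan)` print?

[0]=0x02 [1]=0x77 [2]=0x56 [3]=0xf1 (big-endian) → word 0x027756f1
err [31+:1] = (word>>31) & 0x1 = 0
chan [1+:30] = (word>>1) & 0x3fffffff = 20687736  ←
mode [0+:1] = (word>>0) & 0x1 = 1
chan signed 30b, MSB=0: value = 20687736

20687736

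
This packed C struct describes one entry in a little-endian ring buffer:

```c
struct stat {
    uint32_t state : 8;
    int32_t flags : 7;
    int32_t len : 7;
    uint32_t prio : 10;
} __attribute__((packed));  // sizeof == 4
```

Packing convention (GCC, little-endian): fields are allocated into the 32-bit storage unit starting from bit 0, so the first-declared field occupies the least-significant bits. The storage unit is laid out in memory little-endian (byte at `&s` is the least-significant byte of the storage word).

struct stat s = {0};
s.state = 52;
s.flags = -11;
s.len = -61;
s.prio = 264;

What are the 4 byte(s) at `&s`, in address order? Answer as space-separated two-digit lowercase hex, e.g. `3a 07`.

state:8 = 52 → 0x34 << 0 → word 0x00000034
flags:7 = -11 → 0x75 << 8 → word 0x00007534
len:7 = -61 → 0x43 << 15 → word 0x0021f534
prio:10 = 264 → 0x108 << 22 → word 0x4221f534
word = 0x4221f534 → little-endian bytes:
  [0]=0x34  [1]=0xf5  [2]=0x21  [3]=0x42

34 f5 21 42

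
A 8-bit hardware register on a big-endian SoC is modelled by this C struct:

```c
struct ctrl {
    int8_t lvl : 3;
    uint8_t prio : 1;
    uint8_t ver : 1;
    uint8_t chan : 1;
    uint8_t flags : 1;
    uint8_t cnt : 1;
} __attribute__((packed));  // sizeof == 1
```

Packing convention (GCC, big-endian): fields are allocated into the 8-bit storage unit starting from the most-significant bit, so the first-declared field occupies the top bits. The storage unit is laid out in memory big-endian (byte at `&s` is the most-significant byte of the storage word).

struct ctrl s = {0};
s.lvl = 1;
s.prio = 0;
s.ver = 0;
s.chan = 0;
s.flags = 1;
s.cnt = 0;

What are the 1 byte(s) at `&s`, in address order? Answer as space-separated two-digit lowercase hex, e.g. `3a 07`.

[5+:3] lvl=1 & 0x7 = 0x1; word=0x20
[4+:1] prio=0 & 0x1 = 0x0; word=0x20
[3+:1] ver=0 & 0x1 = 0x0; word=0x20
[2+:1] chan=0 & 0x1 = 0x0; word=0x20
[1+:1] flags=1 & 0x1 = 0x1; word=0x22
[0+:1] cnt=0 & 0x1 = 0x0; word=0x22
word = 0x22 → big-endian bytes:
  [0]=0x22

22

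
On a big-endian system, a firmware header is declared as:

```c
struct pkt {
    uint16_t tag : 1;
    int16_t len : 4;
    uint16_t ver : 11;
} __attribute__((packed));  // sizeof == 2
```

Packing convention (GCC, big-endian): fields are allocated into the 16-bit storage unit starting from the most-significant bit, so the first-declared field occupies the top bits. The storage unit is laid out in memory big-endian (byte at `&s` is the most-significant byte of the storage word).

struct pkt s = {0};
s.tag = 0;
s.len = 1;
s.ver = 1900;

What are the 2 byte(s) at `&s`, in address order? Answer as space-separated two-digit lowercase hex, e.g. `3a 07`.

[15+:1] tag=0 & 0x1 = 0x0; word=0x0000
[11+:4] len=1 & 0xf = 0x1; word=0x0800
[0+:11] ver=1900 & 0x7ff = 0x76c; word=0x0f6c
word = 0x0f6c → big-endian bytes:
  [0]=0x0f  [1]=0x6c

0f 6c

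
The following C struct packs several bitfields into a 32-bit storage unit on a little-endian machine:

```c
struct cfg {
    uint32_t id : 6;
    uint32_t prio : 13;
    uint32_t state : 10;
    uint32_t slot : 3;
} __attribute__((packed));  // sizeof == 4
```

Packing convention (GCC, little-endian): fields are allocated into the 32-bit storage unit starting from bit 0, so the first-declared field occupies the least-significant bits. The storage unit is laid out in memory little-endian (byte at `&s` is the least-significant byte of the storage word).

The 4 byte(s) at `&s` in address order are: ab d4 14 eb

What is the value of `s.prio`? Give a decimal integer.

4946

[0]=0xab [1]=0xd4 [2]=0x14 [3]=0xeb (little-endian) → word 0xeb14d4ab
id [0+:6] = (word>>0) & 0x3f = 43
prio [6+:13] = (word>>6) & 0x1fff = 4946  ←
state [19+:10] = (word>>19) & 0x3ff = 354
slot [29+:3] = (word>>29) & 0x7 = 7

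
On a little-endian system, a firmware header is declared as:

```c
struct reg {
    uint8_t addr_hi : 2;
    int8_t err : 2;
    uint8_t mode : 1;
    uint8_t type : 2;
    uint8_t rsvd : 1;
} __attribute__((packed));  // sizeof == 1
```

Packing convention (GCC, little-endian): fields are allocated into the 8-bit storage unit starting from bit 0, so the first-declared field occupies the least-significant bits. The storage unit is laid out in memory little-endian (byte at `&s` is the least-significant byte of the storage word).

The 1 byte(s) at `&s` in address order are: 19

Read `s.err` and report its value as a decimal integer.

-2

[0]=0x19 (little-endian) → word 0x19
addr_hi:2 @ bit 0 → (0x19>>0)&0x3 = 0x1
err:2 @ bit 2 → (0x19>>2)&0x3 = 0x2  ←
mode:1 @ bit 4 → (0x19>>4)&0x1 = 0x1
type:2 @ bit 5 → (0x19>>5)&0x3 = 0x0
rsvd:1 @ bit 7 → (0x19>>7)&0x1 = 0x0
err signed 2b, MSB=1: 2 - 4 = -2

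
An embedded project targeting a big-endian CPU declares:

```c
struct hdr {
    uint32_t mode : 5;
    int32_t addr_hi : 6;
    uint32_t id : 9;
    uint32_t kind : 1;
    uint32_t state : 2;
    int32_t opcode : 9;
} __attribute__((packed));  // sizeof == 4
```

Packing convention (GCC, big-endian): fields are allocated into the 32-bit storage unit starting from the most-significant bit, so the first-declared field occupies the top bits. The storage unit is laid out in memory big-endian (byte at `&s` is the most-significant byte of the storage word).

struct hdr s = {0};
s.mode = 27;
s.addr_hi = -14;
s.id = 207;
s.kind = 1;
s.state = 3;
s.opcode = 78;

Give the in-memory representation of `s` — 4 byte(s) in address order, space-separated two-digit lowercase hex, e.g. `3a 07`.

de 4c fe 4e

mode:5 = 27 → 0x1b << 27 → word 0xd8000000
addr_hi:6 = -14 → 0x32 << 21 → word 0xde400000
id:9 = 207 → 0xcf << 12 → word 0xde4cf000
kind:1 = 1 → 0x1 << 11 → word 0xde4cf800
state:2 = 3 → 0x3 << 9 → word 0xde4cfe00
opcode:9 = 78 → 0x4e << 0 → word 0xde4cfe4e
word = 0xde4cfe4e → big-endian bytes:
  [0]=0xde  [1]=0x4c  [2]=0xfe  [3]=0x4e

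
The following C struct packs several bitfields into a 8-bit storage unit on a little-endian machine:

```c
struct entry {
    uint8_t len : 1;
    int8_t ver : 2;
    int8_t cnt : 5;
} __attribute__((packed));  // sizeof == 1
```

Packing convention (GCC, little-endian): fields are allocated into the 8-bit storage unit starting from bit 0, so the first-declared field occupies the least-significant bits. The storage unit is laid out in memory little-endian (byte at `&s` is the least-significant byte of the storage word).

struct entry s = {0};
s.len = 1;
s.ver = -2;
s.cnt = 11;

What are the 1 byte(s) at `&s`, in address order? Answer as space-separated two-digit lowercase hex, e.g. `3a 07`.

5d

len (1b) val=1 bits=0x1 at bit 0: 0x01
ver (2b) val=-2 bits=0x2 at bit 1: 0x05
cnt (5b) val=11 bits=0xb at bit 3: 0x5d
word = 0x5d → little-endian bytes:
  [0]=0x5d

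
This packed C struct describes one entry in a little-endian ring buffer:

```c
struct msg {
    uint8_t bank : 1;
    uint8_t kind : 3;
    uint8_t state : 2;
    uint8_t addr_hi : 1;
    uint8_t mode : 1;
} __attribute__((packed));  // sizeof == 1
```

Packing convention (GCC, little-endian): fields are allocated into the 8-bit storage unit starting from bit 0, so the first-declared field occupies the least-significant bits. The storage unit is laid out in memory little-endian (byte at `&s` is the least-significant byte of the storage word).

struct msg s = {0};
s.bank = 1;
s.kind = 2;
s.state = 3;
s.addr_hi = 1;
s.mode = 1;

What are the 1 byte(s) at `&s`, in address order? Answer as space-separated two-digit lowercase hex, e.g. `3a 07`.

bank:1 = 1 → 0x1 << 0 → word 0x01
kind:3 = 2 → 0x2 << 1 → word 0x05
state:2 = 3 → 0x3 << 4 → word 0x35
addr_hi:1 = 1 → 0x1 << 6 → word 0x75
mode:1 = 1 → 0x1 << 7 → word 0xf5
word = 0xf5 → little-endian bytes:
  [0]=0xf5

f5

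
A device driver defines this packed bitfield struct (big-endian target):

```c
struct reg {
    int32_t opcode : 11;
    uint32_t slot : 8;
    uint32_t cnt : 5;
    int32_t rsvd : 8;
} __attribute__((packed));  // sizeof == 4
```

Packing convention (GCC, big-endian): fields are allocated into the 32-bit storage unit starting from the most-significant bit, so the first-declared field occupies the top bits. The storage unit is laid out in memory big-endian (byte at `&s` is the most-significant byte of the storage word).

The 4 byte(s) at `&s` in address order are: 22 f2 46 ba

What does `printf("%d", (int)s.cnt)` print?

6

[0]=0x22 [1]=0xf2 [2]=0x46 [3]=0xba (big-endian) → word 0x22f246ba
opcode [21+:11] = (word>>21) & 0x7ff = 279
slot [13+:8] = (word>>13) & 0xff = 146
cnt [8+:5] = (word>>8) & 0x1f = 6  ←
rsvd [0+:8] = (word>>0) & 0xff = 186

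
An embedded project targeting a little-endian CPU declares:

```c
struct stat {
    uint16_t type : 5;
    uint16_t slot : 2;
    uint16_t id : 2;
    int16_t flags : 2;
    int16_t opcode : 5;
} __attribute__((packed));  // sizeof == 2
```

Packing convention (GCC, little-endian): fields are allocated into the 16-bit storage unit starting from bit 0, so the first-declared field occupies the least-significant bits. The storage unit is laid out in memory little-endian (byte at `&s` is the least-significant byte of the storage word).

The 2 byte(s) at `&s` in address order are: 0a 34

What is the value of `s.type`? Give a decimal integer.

10

[0]=0x0a [1]=0x34 (little-endian) → word 0x340a
type [0+:5] = (word>>0) & 0x1f = 10  ←
slot [5+:2] = (word>>5) & 0x3 = 0
id [7+:2] = (word>>7) & 0x3 = 0
flags [9+:2] = (word>>9) & 0x3 = 2
opcode [11+:5] = (word>>11) & 0x1f = 6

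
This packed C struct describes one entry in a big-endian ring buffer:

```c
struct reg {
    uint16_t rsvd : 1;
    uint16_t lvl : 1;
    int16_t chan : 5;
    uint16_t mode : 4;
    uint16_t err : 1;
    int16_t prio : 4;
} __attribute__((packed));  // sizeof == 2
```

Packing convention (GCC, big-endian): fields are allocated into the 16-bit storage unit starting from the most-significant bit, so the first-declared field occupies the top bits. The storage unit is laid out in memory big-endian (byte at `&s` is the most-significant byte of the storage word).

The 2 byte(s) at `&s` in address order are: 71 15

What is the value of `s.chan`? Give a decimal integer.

-8

[0]=0x71 [1]=0x15 (big-endian) → word 0x7115
rsvd:1 @ bit 15 → (0x7115>>15)&0x1 = 0x0
lvl:1 @ bit 14 → (0x7115>>14)&0x1 = 0x1
chan:5 @ bit 9 → (0x7115>>9)&0x1f = 0x18  ←
mode:4 @ bit 5 → (0x7115>>5)&0xf = 0x8
err:1 @ bit 4 → (0x7115>>4)&0x1 = 0x1
prio:4 @ bit 0 → (0x7115>>0)&0xf = 0x5
chan signed 5b, MSB=1: 24 - 32 = -8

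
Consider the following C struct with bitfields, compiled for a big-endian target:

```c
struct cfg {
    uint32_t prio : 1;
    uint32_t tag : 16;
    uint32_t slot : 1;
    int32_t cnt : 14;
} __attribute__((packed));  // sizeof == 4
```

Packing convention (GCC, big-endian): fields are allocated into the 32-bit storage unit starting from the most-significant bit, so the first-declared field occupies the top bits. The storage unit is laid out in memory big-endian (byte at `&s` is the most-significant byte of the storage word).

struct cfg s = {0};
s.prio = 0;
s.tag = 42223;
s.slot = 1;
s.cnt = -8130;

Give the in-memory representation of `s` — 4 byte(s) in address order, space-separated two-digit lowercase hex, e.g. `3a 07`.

52 77 e0 3e

[31+:1] prio=0 & 0x1 = 0x0; word=0x00000000
[15+:16] tag=42223 & 0xffff = 0xa4ef; word=0x52778000
[14+:1] slot=1 & 0x1 = 0x1; word=0x5277c000
[0+:14] cnt=-8130 & 0x3fff = 0x203e; word=0x5277e03e
word = 0x5277e03e → big-endian bytes:
  [0]=0x52  [1]=0x77  [2]=0xe0  [3]=0x3e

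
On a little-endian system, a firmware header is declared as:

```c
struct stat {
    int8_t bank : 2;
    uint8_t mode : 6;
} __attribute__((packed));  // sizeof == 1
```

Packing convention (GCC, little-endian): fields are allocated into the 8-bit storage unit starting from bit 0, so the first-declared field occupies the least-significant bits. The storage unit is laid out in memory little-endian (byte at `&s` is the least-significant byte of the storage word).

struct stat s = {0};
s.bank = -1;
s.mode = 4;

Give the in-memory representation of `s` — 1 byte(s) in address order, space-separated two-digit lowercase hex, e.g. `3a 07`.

13

[0+:2] bank=-1 & 0x3 = 0x3; word=0x03
[2+:6] mode=4 & 0x3f = 0x4; word=0x13
word = 0x13 → little-endian bytes:
  [0]=0x13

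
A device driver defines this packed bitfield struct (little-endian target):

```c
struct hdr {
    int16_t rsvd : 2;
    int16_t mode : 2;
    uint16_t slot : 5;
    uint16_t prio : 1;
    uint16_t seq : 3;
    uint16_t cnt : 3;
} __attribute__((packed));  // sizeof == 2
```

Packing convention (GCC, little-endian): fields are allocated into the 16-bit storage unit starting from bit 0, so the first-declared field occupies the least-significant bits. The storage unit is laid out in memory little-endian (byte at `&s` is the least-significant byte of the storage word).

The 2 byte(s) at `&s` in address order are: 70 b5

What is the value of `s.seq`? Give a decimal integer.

5

[0]=0x70 [1]=0xb5 (little-endian) → word 0xb570
rsvd [0+:2] = (word>>0) & 0x3 = 0
mode [2+:2] = (word>>2) & 0x3 = 0
slot [4+:5] = (word>>4) & 0x1f = 23
prio [9+:1] = (word>>9) & 0x1 = 0
seq [10+:3] = (word>>10) & 0x7 = 5  ←
cnt [13+:3] = (word>>13) & 0x7 = 5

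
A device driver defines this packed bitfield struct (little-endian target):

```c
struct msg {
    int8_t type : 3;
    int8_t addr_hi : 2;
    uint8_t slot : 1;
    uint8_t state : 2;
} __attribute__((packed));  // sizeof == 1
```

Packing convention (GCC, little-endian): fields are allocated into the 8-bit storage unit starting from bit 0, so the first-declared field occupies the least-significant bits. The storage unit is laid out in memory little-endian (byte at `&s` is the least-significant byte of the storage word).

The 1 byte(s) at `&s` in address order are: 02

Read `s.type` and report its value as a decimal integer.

[0]=0x02 (little-endian) → word 0x02
type:3 @ bit 0 → (0x02>>0)&0x7 = 0x2  ←
addr_hi:2 @ bit 3 → (0x02>>3)&0x3 = 0x0
slot:1 @ bit 5 → (0x02>>5)&0x1 = 0x0
state:2 @ bit 6 → (0x02>>6)&0x3 = 0x0
type signed 3b, MSB=0: value = 2

2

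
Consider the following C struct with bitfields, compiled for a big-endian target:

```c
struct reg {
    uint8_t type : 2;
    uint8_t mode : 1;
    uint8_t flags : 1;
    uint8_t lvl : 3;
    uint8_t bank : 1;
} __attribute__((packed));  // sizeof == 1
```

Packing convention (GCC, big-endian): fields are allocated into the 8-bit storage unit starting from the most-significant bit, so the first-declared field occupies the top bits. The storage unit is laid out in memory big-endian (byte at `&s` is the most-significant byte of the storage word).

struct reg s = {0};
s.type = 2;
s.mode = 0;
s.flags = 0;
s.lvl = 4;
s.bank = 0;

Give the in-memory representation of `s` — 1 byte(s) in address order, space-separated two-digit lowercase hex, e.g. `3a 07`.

88

[6+:2] type=2 & 0x3 = 0x2; word=0x80
[5+:1] mode=0 & 0x1 = 0x0; word=0x80
[4+:1] flags=0 & 0x1 = 0x0; word=0x80
[1+:3] lvl=4 & 0x7 = 0x4; word=0x88
[0+:1] bank=0 & 0x1 = 0x0; word=0x88
word = 0x88 → big-endian bytes:
  [0]=0x88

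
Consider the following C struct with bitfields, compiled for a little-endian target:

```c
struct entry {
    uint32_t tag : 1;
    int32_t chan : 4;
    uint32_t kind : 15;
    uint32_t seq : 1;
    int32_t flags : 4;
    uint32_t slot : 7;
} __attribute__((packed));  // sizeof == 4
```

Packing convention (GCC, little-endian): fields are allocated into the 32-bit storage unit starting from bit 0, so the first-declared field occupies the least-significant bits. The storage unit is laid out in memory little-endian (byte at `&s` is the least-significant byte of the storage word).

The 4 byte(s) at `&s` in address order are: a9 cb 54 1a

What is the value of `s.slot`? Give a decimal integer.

13

[0]=0xa9 [1]=0xcb [2]=0x54 [3]=0x1a (little-endian) → word 0x1a54cba9
tag:1 @ bit 0 → (0x1a54cba9>>0)&0x1 = 0x1
chan:4 @ bit 1 → (0x1a54cba9>>1)&0xf = 0x4
kind:15 @ bit 5 → (0x1a54cba9>>5)&0x7fff = 0x265d
seq:1 @ bit 20 → (0x1a54cba9>>20)&0x1 = 0x1
flags:4 @ bit 21 → (0x1a54cba9>>21)&0xf = 0x2
slot:7 @ bit 25 → (0x1a54cba9>>25)&0x7f = 0xd  ←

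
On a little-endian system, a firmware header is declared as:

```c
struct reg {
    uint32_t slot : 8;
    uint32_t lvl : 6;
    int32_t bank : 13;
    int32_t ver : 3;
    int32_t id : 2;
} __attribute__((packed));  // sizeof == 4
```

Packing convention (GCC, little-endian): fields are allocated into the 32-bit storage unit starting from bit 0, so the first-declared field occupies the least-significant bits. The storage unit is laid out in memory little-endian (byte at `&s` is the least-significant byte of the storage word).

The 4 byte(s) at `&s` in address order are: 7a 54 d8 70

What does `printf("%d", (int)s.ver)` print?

[0]=0x7a [1]=0x54 [2]=0xd8 [3]=0x70 (little-endian) → word 0x70d8547a
slot:8 @ bit 0 → (0x70d8547a>>0)&0xff = 0x7a
lvl:6 @ bit 8 → (0x70d8547a>>8)&0x3f = 0x14
bank:13 @ bit 14 → (0x70d8547a>>14)&0x1fff = 0x361
ver:3 @ bit 27 → (0x70d8547a>>27)&0x7 = 0x6  ←
id:2 @ bit 30 → (0x70d8547a>>30)&0x3 = 0x1
ver signed 3b, MSB=1: 6 - 8 = -2

-2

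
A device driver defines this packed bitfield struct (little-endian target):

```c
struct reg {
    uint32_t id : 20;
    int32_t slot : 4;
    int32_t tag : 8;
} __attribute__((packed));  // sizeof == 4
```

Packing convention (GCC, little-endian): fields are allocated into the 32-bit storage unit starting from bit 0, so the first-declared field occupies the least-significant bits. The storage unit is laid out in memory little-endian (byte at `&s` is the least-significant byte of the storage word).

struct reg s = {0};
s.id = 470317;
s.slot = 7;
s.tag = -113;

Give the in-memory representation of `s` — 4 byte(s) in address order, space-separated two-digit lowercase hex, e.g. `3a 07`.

2d 2d 77 8f

[0+:20] id=470317 & 0xfffff = 0x72d2d; word=0x00072d2d
[20+:4] slot=7 & 0xf = 0x7; word=0x00772d2d
[24+:8] tag=-113 & 0xff = 0x8f; word=0x8f772d2d
word = 0x8f772d2d → little-endian bytes:
  [0]=0x2d  [1]=0x2d  [2]=0x77  [3]=0x8f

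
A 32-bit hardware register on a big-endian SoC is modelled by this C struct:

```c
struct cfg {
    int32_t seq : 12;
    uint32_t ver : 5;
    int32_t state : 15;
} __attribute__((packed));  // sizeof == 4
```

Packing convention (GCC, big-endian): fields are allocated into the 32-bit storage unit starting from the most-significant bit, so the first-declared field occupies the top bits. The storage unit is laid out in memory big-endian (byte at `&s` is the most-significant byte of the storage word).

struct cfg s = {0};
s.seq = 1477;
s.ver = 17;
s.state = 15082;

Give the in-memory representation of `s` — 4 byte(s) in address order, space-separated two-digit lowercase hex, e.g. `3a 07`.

5c 58 ba ea

seq (12b) val=1477 bits=0x5c5 at bit 20: 0x5c500000
ver (5b) val=17 bits=0x11 at bit 15: 0x5c588000
state (15b) val=15082 bits=0x3aea at bit 0: 0x5c58baea
word = 0x5c58baea → big-endian bytes:
  [0]=0x5c  [1]=0x58  [2]=0xba  [3]=0xea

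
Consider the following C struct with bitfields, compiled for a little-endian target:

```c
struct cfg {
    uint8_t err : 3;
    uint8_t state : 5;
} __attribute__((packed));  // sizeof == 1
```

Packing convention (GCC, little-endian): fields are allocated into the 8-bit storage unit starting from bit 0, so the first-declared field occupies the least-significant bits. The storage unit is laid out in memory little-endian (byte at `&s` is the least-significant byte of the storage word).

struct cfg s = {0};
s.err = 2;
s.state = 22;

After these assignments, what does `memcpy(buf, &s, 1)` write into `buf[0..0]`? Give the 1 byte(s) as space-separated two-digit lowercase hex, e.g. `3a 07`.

b2

err (3b) val=2 bits=0x2 at bit 0: 0x02
state (5b) val=22 bits=0x16 at bit 3: 0xb2
word = 0xb2 → little-endian bytes:
  [0]=0xb2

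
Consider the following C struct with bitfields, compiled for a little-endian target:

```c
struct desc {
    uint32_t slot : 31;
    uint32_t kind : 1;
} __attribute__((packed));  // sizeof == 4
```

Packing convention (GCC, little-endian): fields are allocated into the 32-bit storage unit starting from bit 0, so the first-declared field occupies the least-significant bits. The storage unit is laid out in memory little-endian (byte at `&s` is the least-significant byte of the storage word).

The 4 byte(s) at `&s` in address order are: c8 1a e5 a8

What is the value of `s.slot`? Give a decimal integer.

686103240

[0]=0xc8 [1]=0x1a [2]=0xe5 [3]=0xa8 (little-endian) → word 0xa8e51ac8
slot:31 @ bit 0 → (0xa8e51ac8>>0)&0x7fffffff = 0x28e51ac8  ←
kind:1 @ bit 31 → (0xa8e51ac8>>31)&0x1 = 0x1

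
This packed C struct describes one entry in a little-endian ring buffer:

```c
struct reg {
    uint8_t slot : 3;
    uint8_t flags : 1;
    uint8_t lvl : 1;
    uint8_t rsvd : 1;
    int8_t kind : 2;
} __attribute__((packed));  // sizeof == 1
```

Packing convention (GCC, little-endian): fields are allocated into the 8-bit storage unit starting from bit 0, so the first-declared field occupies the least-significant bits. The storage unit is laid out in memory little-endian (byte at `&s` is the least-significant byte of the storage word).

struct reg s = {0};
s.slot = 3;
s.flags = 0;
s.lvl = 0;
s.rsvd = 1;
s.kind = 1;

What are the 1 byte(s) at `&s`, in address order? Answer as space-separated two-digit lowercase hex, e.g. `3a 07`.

slot:3 = 3 → 0x3 << 0 → word 0x03
flags:1 = 0 → 0x0 << 3 → word 0x03
lvl:1 = 0 → 0x0 << 4 → word 0x03
rsvd:1 = 1 → 0x1 << 5 → word 0x23
kind:2 = 1 → 0x1 << 6 → word 0x63
word = 0x63 → little-endian bytes:
  [0]=0x63

63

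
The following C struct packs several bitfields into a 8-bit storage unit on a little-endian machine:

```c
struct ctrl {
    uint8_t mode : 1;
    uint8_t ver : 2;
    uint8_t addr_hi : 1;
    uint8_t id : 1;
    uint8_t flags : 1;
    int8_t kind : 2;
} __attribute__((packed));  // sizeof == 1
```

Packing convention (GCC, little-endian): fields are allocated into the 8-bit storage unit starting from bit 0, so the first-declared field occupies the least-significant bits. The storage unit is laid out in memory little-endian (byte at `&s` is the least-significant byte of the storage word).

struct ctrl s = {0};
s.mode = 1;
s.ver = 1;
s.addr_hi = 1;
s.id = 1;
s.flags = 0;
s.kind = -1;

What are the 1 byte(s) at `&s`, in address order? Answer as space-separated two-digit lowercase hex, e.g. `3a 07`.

db

mode (1b) val=1 bits=0x1 at bit 0: 0x01
ver (2b) val=1 bits=0x1 at bit 1: 0x03
addr_hi (1b) val=1 bits=0x1 at bit 3: 0x0b
id (1b) val=1 bits=0x1 at bit 4: 0x1b
flags (1b) val=0 bits=0x0 at bit 5: 0x1b
kind (2b) val=-1 bits=0x3 at bit 6: 0xdb
word = 0xdb → little-endian bytes:
  [0]=0xdb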